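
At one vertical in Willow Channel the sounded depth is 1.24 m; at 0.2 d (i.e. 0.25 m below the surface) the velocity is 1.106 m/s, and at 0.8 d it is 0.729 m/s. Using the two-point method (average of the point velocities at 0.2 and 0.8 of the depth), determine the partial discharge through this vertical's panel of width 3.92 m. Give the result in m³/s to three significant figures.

v̄ = (1.106 + 0.729) / 2 = 0.9175 m/s
q = v̄ × d × w = 0.9175 × 1.24 × 3.92 = 4.460 m³/s

4.46 m³/s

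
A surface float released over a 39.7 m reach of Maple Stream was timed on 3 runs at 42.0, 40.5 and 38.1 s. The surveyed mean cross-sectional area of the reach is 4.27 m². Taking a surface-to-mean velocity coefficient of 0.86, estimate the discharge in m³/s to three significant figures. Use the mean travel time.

t̄ = (42.0 + 40.5 + 38.1) / 3 = 40.2 s
v_surface = L / t̄ = 39.7 / 40.2 = 0.9876 m/s
v_mean = 0.86 × 0.9876 = 0.8493 m/s
Q = A × v_mean = 4.27 × 0.8493 = 3.627 m³/s

3.63 m³/s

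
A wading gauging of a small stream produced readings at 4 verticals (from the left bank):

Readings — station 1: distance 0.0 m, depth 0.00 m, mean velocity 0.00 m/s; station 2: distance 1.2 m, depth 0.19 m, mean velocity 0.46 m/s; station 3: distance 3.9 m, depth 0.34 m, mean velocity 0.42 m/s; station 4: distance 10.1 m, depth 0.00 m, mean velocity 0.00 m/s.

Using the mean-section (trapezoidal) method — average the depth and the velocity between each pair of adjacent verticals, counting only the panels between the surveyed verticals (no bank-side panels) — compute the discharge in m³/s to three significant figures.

Panel 1-2: Δb = 1.2 m, d̄ = (0.00+0.19)/2 = 0.095, v̄ = (0.00+0.46)/2 = 0.23 → q = 1.2×0.095×0.23 = 0.02622 m³/s
Panel 2-3: Δb = 2.7 m, d̄ = (0.19+0.34)/2 = 0.265, v̄ = (0.46+0.42)/2 = 0.44 → q = 2.7×0.265×0.44 = 0.3148 m³/s
Panel 3-4: Δb = 6.2 m, d̄ = (0.34+0.00)/2 = 0.17, v̄ = (0.42+0.00)/2 = 0.21 → q = 6.2×0.17×0.21 = 0.2213 m³/s
Q = Σ q = 0.5624 m³/s

0.562 m³/s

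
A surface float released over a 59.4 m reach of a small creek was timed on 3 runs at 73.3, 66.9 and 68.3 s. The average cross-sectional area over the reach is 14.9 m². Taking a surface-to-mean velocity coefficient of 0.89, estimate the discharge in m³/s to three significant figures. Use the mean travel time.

t̄ = (73.3 + 66.9 + 68.3) / 3 = 69.5 s
v_surface = L / t̄ = 59.4 / 69.5 = 0.8547 m/s
v_mean = 0.89 × 0.8547 = 0.7607 m/s
Q = A × v_mean = 14.9 × 0.7607 = 11.33 m³/s

11.3 m³/s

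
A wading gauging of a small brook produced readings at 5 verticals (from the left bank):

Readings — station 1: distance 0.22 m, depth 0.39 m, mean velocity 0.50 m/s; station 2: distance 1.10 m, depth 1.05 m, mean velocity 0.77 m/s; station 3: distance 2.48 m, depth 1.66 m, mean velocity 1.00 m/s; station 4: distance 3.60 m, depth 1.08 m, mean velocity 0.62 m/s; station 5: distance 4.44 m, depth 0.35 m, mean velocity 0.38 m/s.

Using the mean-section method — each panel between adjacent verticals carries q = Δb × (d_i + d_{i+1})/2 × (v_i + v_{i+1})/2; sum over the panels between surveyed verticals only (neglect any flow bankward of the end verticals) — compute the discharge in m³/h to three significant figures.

13000 m³/h

Panel 1-2: Δb = 0.88 m, d̄ = (0.39+1.05)/2 = 0.72, v̄ = (0.50+0.77)/2 = 0.635 → q = 0.88×0.72×0.635 = 0.4023 m³/s
Panel 2-3: Δb = 1.38 m, d̄ = (1.05+1.66)/2 = 1.355, v̄ = (0.77+1.00)/2 = 0.885 → q = 1.38×1.355×0.885 = 1.655 m³/s
Panel 3-4: Δb = 1.12 m, d̄ = (1.66+1.08)/2 = 1.37, v̄ = (1.00+0.62)/2 = 0.81 → q = 1.12×1.37×0.81 = 1.243 m³/s
Panel 4-5: Δb = 0.84 m, d̄ = (1.08+0.35)/2 = 0.715, v̄ = (0.62+0.38)/2 = 0.5 → q = 0.84×0.715×0.5 = 0.3003 m³/s
Q = Σ q = 3.600 m³/s
= 3.600 × 3600 = 12960 m³/h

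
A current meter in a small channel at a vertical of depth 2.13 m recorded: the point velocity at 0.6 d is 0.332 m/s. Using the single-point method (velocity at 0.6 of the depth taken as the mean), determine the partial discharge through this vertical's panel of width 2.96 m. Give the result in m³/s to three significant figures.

2.09 m³/s

v̄ = v₀.₆ = 0.332 m/s
q = v̄ × d × w = 0.3320 × 2.13 × 2.96 = 2.093 m³/s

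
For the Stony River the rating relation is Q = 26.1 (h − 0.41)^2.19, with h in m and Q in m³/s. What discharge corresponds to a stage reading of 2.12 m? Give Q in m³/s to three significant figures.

Q = 26.1 × (2.12 − 0.41)^2.19 = 26.1 × 1.71^2.19 = 84.51 m³/s

84.5 m³/s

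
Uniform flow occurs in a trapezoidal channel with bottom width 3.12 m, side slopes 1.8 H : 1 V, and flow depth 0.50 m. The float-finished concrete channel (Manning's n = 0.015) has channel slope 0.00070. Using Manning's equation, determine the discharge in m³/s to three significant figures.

A = (b + z·y)·y = (3.12 + 1.8×0.50)×0.50 = 2.010 m²
P = b + 2y√(1+z²) = 3.12 + 2×0.50×√(1+1.8²) = 5.179 m
R = A/P = 2.010/5.179 = 0.3881 m
Q = (1/n)·A·R^(2/3)·S^(1/2) = (1/0.015) × 2.010 × 0.3881^(2/3) × 0.00070^(1/2) = 1.886 m³/s

1.89 m³/s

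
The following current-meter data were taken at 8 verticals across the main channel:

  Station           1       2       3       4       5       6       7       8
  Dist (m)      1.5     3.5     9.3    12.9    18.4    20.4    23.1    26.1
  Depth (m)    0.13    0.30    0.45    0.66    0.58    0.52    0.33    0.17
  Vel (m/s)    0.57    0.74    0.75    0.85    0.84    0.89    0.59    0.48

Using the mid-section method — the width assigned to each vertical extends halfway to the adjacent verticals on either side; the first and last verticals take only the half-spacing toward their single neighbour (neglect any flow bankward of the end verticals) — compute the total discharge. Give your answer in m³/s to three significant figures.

w_1 = (3.5 − 1.5)/2 = 1 m; q_1 = 0.57 × 0.13 × 1 = 0.07410 m³/s
w_2 = (9.3 − 1.5)/2 = 3.9 m; q_2 = 0.74 × 0.30 × 3.9 = 0.8658 m³/s
w_3 = (12.9 − 3.5)/2 = 4.7 m; q_3 = 0.75 × 0.45 × 4.7 = 1.586 m³/s
w_4 = (18.4 − 9.3)/2 = 4.55 m; q_4 = 0.85 × 0.66 × 4.55 = 2.553 m³/s
w_5 = (20.4 − 12.9)/2 = 3.75 m; q_5 = 0.84 × 0.58 × 3.75 = 1.827 m³/s
w_6 = (23.1 − 18.4)/2 = 2.35 m; q_6 = 0.89 × 0.52 × 2.35 = 1.088 m³/s
w_7 = (26.1 − 20.4)/2 = 2.85 m; q_7 = 0.59 × 0.33 × 2.85 = 0.5549 m³/s
w_8 = (26.1 − 23.1)/2 = 1.5 m; q_8 = 0.48 × 0.17 × 1.5 = 0.1224 m³/s
Q = Σ qᵢ = 8.671 m³/s

8.67 m³/s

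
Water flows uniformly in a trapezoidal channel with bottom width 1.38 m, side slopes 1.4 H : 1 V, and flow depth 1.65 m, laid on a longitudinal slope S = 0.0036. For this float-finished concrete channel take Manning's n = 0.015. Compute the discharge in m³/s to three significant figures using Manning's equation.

22.1 m³/s

A = (b + z·y)·y = (1.38 + 1.4×1.65)×1.65 = 6.089 m²
P = b + 2y√(1+z²) = 1.38 + 2×1.65×√(1+1.4²) = 7.058 m
R = A/P = 6.089/7.058 = 0.8627 m
Q = (1/n)·A·R^(2/3)·S^(1/2) = (1/0.015) × 6.089 × 0.8627^(2/3) × 0.0036^(1/2) = 22.07 m³/s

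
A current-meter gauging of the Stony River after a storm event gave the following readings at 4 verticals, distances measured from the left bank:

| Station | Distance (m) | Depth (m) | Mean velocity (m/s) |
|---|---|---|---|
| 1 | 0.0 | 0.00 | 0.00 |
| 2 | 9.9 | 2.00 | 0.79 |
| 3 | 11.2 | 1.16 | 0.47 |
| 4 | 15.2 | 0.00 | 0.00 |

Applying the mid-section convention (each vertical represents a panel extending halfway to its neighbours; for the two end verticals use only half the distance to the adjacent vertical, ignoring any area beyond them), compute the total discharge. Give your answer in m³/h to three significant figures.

37100 m³/h

w_2 = (11.2 − 0.0)/2 = 5.6 m; q_2 = 0.79 × 2.00 × 5.6 = 8.848 m³/s
w_3 = (15.2 − 9.9)/2 = 2.65 m; q_3 = 0.47 × 1.16 × 2.65 = 1.445 m³/s
Stations 1, 4 contribute zero (depth or velocity is 0).
Q = Σ qᵢ = 10.29 m³/s
= 10.29 × 3600 = 37050 m³/h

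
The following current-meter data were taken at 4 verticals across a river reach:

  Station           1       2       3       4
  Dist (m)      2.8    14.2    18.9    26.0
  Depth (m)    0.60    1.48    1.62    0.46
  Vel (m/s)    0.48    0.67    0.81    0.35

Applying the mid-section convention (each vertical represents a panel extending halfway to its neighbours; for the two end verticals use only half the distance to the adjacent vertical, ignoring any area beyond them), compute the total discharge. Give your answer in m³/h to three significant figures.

w_1 = (14.2 − 2.8)/2 = 5.7 m; q_1 = 0.48 × 0.60 × 5.7 = 1.642 m³/s
w_2 = (18.9 − 2.8)/2 = 8.05 m; q_2 = 0.67 × 1.48 × 8.05 = 7.982 m³/s
w_3 = (26.0 − 14.2)/2 = 5.9 m; q_3 = 0.81 × 1.62 × 5.9 = 7.742 m³/s
w_4 = (26.0 − 18.9)/2 = 3.55 m; q_4 = 0.35 × 0.46 × 3.55 = 0.5716 m³/s
Q = Σ qᵢ = 17.94 m³/s
= 17.94 × 3600 = 64580 m³/h

64600 m³/h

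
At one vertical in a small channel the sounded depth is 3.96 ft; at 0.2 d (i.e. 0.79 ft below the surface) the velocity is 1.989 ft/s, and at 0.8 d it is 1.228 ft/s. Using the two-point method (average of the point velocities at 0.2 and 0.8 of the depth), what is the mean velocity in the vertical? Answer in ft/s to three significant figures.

1.61 ft/s

v̄ = (1.989 + 1.228) / 2 = 1.609 ft/s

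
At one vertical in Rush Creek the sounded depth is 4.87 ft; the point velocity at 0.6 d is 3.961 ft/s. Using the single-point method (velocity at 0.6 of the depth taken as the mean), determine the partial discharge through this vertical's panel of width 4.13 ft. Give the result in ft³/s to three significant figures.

v̄ = v₀.₆ = 3.961 ft/s
q = v̄ × d × w = 3.961 × 4.87 × 4.13 = 79.67 ft³/s

79.7 ft³/s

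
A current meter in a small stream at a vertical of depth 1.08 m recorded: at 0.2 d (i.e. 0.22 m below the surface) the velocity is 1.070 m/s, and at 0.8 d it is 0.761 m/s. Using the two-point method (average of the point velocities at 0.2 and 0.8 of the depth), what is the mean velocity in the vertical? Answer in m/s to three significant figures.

0.916 m/s

v̄ = (1.070 + 0.761) / 2 = 0.9155 m/s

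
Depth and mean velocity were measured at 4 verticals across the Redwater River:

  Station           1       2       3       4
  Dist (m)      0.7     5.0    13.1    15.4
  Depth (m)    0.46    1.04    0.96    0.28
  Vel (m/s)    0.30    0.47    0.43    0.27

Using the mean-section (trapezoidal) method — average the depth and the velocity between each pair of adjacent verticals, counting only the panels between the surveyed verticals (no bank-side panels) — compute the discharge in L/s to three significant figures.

5390 L/s

Panel 1-2: Δb = 4.3 m, d̄ = (0.46+1.04)/2 = 0.75, v̄ = (0.30+0.47)/2 = 0.385 → q = 4.3×0.75×0.385 = 1.242 m³/s
Panel 2-3: Δb = 8.1 m, d̄ = (1.04+0.96)/2 = 1, v̄ = (0.47+0.43)/2 = 0.45 → q = 8.1×1×0.45 = 3.645 m³/s
Panel 3-4: Δb = 2.3 m, d̄ = (0.96+0.28)/2 = 0.62, v̄ = (0.43+0.27)/2 = 0.35 → q = 2.3×0.62×0.35 = 0.4991 m³/s
Q = Σ q = 5.386 m³/s
= 5.386 × 1000 = 5386 L/s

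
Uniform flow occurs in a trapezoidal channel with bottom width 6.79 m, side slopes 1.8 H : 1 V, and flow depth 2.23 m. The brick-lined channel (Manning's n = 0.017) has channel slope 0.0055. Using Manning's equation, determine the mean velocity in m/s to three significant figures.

A = (b + z·y)·y = (6.79 + 1.8×2.23)×2.23 = 24.09 m²
P = b + 2y√(1+z²) = 6.79 + 2×2.23×√(1+1.8²) = 15.97 m
R = A/P = 24.09/15.97 = 1.508 m
Q = (1/n)·A·R^(2/3)·S^(1/2) = (1/0.017) × 24.09 × 1.508^(2/3) × 0.0055^(1/2) = 138.2 m³/s
V = Q/A = 138.2/24.09 = 5.737 m/s

5.74 m/s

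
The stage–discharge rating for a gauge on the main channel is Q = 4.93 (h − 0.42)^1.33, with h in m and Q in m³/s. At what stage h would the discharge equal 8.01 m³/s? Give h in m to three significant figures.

h − h₀ = (Q/C)^(1/b) = (8.01/4.93)^(1/1.33) = 1.440 m
h = 0.42 + 1.440 = 1.860 m

1.86 m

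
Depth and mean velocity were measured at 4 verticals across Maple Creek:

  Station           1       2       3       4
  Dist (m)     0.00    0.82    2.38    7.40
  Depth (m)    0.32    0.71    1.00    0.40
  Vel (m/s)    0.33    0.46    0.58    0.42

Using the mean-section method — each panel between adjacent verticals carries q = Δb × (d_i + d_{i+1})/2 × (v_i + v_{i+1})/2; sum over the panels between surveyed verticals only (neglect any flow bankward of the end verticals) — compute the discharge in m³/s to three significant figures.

Panel 1-2: Δb = 0.82 m, d̄ = (0.32+0.71)/2 = 0.515, v̄ = (0.33+0.46)/2 = 0.395 → q = 0.82×0.515×0.395 = 0.1668 m³/s
Panel 2-3: Δb = 1.56 m, d̄ = (0.71+1.00)/2 = 0.855, v̄ = (0.46+0.58)/2 = 0.52 → q = 1.56×0.855×0.52 = 0.6936 m³/s
Panel 3-4: Δb = 5.02 m, d̄ = (1.00+0.40)/2 = 0.7, v̄ = (0.58+0.42)/2 = 0.5 → q = 5.02×0.7×0.5 = 1.757 m³/s
Q = Σ q = 2.617 m³/s

2.62 m³/s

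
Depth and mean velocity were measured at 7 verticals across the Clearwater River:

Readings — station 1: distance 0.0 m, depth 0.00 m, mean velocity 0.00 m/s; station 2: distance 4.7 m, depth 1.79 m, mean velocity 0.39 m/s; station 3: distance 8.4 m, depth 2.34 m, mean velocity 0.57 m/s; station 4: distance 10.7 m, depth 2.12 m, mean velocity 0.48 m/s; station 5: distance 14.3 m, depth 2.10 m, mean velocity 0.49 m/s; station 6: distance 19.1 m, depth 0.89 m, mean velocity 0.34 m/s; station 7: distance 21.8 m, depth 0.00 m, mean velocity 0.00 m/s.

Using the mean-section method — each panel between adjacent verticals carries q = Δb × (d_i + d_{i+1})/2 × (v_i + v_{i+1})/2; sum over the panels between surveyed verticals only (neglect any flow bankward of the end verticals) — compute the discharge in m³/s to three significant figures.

14.0 m³/s

Panel 1-2: Δb = 4.7 m, d̄ = (0.00+1.79)/2 = 0.895, v̄ = (0.00+0.39)/2 = 0.195 → q = 4.7×0.895×0.195 = 0.8203 m³/s
Panel 2-3: Δb = 3.7 m, d̄ = (1.79+2.34)/2 = 2.065, v̄ = (0.39+0.57)/2 = 0.48 → q = 3.7×2.065×0.48 = 3.667 m³/s
Panel 3-4: Δb = 2.3 m, d̄ = (2.34+2.12)/2 = 2.23, v̄ = (0.57+0.48)/2 = 0.525 → q = 2.3×2.23×0.525 = 2.693 m³/s
Panel 4-5: Δb = 3.6 m, d̄ = (2.12+2.10)/2 = 2.11, v̄ = (0.48+0.49)/2 = 0.485 → q = 3.6×2.11×0.485 = 3.684 m³/s
Panel 5-6: Δb = 4.8 m, d̄ = (2.10+0.89)/2 = 1.495, v̄ = (0.49+0.34)/2 = 0.415 → q = 4.8×1.495×0.415 = 2.978 m³/s
Panel 6-7: Δb = 2.7 m, d̄ = (0.89+0.00)/2 = 0.445, v̄ = (0.34+0.00)/2 = 0.17 → q = 2.7×0.445×0.17 = 0.2043 m³/s
Q = Σ q = 14.05 m³/s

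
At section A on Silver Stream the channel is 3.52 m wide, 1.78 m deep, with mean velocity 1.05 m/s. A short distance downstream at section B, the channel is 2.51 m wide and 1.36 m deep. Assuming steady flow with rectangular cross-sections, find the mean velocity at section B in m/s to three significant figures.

Q = A₁V₁ = (3.52×1.78) × 1.05 = 6.579 m³/s
A₂ = 2.51 × 1.36 = 3.414 m²
V₂ = Q/A₂ = 6.579/3.414 = 1.927 m/s

1.93 m/s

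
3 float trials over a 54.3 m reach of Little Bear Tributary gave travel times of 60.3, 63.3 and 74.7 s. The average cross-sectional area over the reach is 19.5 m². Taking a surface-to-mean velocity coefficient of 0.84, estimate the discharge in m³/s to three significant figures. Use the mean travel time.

t̄ = (60.3 + 63.3 + 74.7) / 3 = 66.1 s
v_surface = L / t̄ = 54.3 / 66.1 = 0.8215 m/s
v_mean = 0.84 × 0.8215 = 0.6900 m/s
Q = A × v_mean = 19.5 × 0.6900 = 13.46 m³/s

13.5 m³/s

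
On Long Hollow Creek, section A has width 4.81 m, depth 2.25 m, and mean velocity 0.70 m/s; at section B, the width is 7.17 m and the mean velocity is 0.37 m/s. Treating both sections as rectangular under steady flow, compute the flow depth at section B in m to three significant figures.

2.86 m

Q = A₁V₁ = (4.81×2.25) × 0.70 = 7.576 m³/s
d₂ = Q/(b₂ V₂) = 7.576/(7.17×0.37) = 2.856 m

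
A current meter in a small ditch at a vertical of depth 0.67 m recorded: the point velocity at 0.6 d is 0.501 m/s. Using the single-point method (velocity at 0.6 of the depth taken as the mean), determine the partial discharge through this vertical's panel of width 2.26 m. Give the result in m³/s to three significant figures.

0.759 m³/s

v̄ = v₀.₆ = 0.501 m/s
q = v̄ × d × w = 0.5010 × 0.67 × 2.26 = 0.7586 m³/s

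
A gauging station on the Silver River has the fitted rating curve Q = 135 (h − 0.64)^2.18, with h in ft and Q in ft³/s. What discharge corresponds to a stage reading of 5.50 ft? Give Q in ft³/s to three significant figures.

Q = 135 × (5.50 − 0.64)^2.18 = 135 × 4.86^2.18 = 4238 ft³/s

4240 ft³/s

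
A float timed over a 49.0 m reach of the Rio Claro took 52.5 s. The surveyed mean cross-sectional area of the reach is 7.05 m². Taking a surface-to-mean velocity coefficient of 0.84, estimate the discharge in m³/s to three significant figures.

v_surface = L / t̄ = 49.0 / 52.5 = 0.9333 m/s
v_mean = 0.84 × 0.9333 = 0.7840 m/s
Q = A × v_mean = 7.05 × 0.7840 = 5.527 m³/s

5.53 m³/s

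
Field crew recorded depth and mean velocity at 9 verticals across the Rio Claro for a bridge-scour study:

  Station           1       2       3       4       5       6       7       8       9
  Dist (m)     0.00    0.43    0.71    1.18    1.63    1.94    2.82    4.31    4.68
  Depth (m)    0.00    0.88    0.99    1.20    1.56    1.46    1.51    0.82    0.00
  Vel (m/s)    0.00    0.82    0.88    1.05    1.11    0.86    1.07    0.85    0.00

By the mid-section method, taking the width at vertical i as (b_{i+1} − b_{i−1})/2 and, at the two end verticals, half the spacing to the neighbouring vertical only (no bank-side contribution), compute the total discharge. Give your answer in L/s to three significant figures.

w_2 = (0.71 − 0.00)/2 = 0.355 m; q_2 = 0.82 × 0.88 × 0.355 = 0.2562 m³/s
w_3 = (1.18 − 0.43)/2 = 0.375 m; q_3 = 0.88 × 0.99 × 0.375 = 0.3267 m³/s
w_4 = (1.63 − 0.71)/2 = 0.46 m; q_4 = 1.05 × 1.20 × 0.46 = 0.5796 m³/s
w_5 = (1.94 − 1.18)/2 = 0.38 m; q_5 = 1.11 × 1.56 × 0.38 = 0.6580 m³/s
w_6 = (2.82 − 1.63)/2 = 0.595 m; q_6 = 0.86 × 1.46 × 0.595 = 0.7471 m³/s
w_7 = (4.31 − 1.94)/2 = 1.185 m; q_7 = 1.07 × 1.51 × 1.185 = 1.915 m³/s
w_8 = (4.68 − 2.82)/2 = 0.93 m; q_8 = 0.85 × 0.82 × 0.93 = 0.6482 m³/s
Stations 1, 9 contribute zero (depth or velocity is 0).
Q = Σ qᵢ = 5.130 m³/s
= 5.130 × 1000 = 5130 L/s

5130 L/s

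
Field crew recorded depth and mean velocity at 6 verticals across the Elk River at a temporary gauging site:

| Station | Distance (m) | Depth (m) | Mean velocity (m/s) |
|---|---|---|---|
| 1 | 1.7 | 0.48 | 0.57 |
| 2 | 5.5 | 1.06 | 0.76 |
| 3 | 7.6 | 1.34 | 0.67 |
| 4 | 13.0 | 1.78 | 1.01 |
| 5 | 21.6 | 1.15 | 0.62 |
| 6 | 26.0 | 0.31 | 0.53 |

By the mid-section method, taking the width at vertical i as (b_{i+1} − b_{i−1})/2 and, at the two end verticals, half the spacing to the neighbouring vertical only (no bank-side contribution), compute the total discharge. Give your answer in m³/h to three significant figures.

w_1 = (5.5 − 1.7)/2 = 1.9 m; q_1 = 0.57 × 0.48 × 1.9 = 0.5198 m³/s
w_2 = (7.6 − 1.7)/2 = 2.95 m; q_2 = 0.76 × 1.06 × 2.95 = 2.377 m³/s
w_3 = (13.0 − 5.5)/2 = 3.75 m; q_3 = 0.67 × 1.34 × 3.75 = 3.367 m³/s
w_4 = (21.6 − 7.6)/2 = 7 m; q_4 = 1.01 × 1.78 × 7 = 12.58 m³/s
w_5 = (26.0 − 13.0)/2 = 6.5 m; q_5 = 0.62 × 1.15 × 6.5 = 4.635 m³/s
w_6 = (26.0 − 21.6)/2 = 2.2 m; q_6 = 0.53 × 0.31 × 2.2 = 0.3615 m³/s
Q = Σ qᵢ = 23.84 m³/s
= 23.84 × 3600 = 85840 m³/h

85800 m³/h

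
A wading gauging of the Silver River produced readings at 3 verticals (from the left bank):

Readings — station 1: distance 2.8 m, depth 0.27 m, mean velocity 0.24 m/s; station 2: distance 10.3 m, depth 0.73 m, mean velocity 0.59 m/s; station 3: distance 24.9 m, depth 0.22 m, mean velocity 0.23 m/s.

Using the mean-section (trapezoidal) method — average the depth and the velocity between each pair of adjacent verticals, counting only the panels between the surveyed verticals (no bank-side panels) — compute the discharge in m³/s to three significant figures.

Panel 1-2: Δb = 7.5 m, d̄ = (0.27+0.73)/2 = 0.5, v̄ = (0.24+0.59)/2 = 0.415 → q = 7.5×0.5×0.415 = 1.556 m³/s
Panel 2-3: Δb = 14.6 m, d̄ = (0.73+0.22)/2 = 0.475, v̄ = (0.59+0.23)/2 = 0.41 → q = 14.6×0.475×0.41 = 2.843 m³/s
Q = Σ q = 4.400 m³/s

4.40 m³/s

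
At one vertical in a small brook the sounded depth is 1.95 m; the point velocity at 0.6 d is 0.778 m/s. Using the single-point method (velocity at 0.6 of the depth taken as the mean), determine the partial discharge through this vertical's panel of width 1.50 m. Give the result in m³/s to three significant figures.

2.28 m³/s

v̄ = v₀.₆ = 0.778 m/s
q = v̄ × d × w = 0.7780 × 1.95 × 1.50 = 2.276 m³/s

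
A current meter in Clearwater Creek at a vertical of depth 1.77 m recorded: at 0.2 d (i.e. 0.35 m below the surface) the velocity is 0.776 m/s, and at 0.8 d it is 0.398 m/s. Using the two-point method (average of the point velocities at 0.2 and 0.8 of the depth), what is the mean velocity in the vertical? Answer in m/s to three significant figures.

0.587 m/s

v̄ = (0.776 + 0.398) / 2 = 0.5870 m/s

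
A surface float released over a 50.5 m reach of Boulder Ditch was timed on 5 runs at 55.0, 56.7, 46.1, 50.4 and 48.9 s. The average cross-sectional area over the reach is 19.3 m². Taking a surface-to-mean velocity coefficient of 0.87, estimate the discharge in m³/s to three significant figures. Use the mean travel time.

t̄ = (55.0 + 56.7 + 46.1 + 50.4 + 48.9) / 5 = 51.42 s
v_surface = L / t̄ = 50.5 / 51.42 = 0.9821 m/s
v_mean = 0.87 × 0.9821 = 0.8544 m/s
Q = A × v_mean = 19.3 × 0.8544 = 16.49 m³/s

16.5 m³/s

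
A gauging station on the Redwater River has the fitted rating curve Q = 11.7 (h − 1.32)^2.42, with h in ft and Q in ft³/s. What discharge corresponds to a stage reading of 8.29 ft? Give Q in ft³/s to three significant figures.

1280 ft³/s

Q = 11.7 × (8.29 − 1.32)^2.42 = 11.7 × 6.97^2.42 = 1285 ft³/s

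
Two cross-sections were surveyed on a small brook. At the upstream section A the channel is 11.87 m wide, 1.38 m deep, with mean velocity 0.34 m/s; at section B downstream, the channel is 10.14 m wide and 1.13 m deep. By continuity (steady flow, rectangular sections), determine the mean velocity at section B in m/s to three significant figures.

0.486 m/s

Q = A₁V₁ = (11.87×1.38) × 0.34 = 5.569 m³/s
A₂ = 10.14 × 1.13 = 11.46 m²
V₂ = Q/A₂ = 5.569/11.46 = 0.4861 m/s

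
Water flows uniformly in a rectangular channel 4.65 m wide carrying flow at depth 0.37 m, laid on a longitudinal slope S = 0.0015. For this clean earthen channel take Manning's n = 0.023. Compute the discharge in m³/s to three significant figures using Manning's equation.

A = b·y = 4.65 × 0.37 = 1.721 m²
P = b + 2y = 4.65 + 2×0.37 = 5.390 m
R = A/P = 1.721/5.390 = 0.3192 m
Q = (1/n)·A·R^(2/3)·S^(1/2) = (1/0.023) × 1.721 × 0.3192^(2/3) × 0.0015^(1/2) = 1.353 m³/s

1.35 m³/s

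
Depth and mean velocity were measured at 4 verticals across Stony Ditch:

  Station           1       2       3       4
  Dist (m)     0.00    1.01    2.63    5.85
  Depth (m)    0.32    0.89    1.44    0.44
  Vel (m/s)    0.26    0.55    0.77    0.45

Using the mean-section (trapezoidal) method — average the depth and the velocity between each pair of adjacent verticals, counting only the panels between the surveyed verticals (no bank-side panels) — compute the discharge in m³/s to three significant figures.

Panel 1-2: Δb = 1.01 m, d̄ = (0.32+0.89)/2 = 0.605, v̄ = (0.26+0.55)/2 = 0.405 → q = 1.01×0.605×0.405 = 0.2475 m³/s
Panel 2-3: Δb = 1.62 m, d̄ = (0.89+1.44)/2 = 1.165, v̄ = (0.55+0.77)/2 = 0.66 → q = 1.62×1.165×0.66 = 1.246 m³/s
Panel 3-4: Δb = 3.22 m, d̄ = (1.44+0.44)/2 = 0.94, v̄ = (0.77+0.45)/2 = 0.61 → q = 3.22×0.94×0.61 = 1.846 m³/s
Q = Σ q = 3.339 m³/s

3.34 m³/s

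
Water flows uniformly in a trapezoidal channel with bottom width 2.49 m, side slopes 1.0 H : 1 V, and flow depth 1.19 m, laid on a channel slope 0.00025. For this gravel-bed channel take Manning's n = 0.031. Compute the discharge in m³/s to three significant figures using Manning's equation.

1.84 m³/s

A = (b + z·y)·y = (2.49 + 1.0×1.19)×1.19 = 4.379 m²
P = b + 2y√(1+z²) = 2.49 + 2×1.19×√(1+1.0²) = 5.856 m
R = A/P = 4.379/5.856 = 0.7478 m
Q = (1/n)·A·R^(2/3)·S^(1/2) = (1/0.031) × 4.379 × 0.7478^(2/3) × 0.00025^(1/2) = 1.840 m³/s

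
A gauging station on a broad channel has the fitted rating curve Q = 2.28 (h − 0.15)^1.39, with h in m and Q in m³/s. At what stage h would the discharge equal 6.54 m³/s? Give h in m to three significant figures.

h − h₀ = (Q/C)^(1/b) = (6.54/2.28)^(1/1.39) = 2.134 m
h = 0.15 + 2.134 = 2.284 m

2.28 m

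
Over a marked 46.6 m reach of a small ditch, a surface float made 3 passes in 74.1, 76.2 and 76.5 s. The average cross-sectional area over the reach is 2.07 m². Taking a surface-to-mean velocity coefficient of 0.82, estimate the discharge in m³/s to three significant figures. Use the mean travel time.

t̄ = (74.1 + 76.2 + 76.5) / 3 = 75.6 s
v_surface = L / t̄ = 46.6 / 75.6 = 0.6164 m/s
v_mean = 0.82 × 0.6164 = 0.5054 m/s
Q = A × v_mean = 2.07 × 0.5054 = 1.046 m³/s

1.05 m³/s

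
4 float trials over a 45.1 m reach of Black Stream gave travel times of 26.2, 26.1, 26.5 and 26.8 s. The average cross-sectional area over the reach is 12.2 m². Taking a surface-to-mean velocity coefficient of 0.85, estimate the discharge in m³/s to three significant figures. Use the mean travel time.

t̄ = (26.2 + 26.1 + 26.5 + 26.8) / 4 = 26.4 s
v_surface = L / t̄ = 45.1 / 26.4 = 1.708 m/s
v_mean = 0.85 × 1.708 = 1.452 m/s
Q = A × v_mean = 12.2 × 1.452 = 17.72 m³/s

17.7 m³/s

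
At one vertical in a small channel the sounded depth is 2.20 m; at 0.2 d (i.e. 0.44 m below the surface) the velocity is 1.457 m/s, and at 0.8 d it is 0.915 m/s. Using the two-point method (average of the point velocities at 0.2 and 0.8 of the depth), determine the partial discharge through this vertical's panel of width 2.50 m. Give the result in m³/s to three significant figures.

v̄ = (1.457 + 0.915) / 2 = 1.186 m/s
q = v̄ × d × w = 1.186 × 2.20 × 2.50 = 6.523 m³/s

6.52 m³/s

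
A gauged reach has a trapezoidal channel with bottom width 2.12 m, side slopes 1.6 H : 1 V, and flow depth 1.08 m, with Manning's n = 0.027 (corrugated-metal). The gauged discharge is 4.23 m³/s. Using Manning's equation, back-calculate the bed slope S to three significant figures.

0.00129

A = (b + z·y)·y = (2.12 + 1.6×1.08)×1.08 = 4.156 m²
P = b + 2y√(1+z²) = 2.12 + 2×1.08×√(1+1.6²) = 6.195 m
R = A/P = 4.156/6.195 = 0.6708 m
S = (Q·n / (1·A·R^(2/3)))² = (4.23×0.027 / (1×4.156×0.7663))² = 0.001286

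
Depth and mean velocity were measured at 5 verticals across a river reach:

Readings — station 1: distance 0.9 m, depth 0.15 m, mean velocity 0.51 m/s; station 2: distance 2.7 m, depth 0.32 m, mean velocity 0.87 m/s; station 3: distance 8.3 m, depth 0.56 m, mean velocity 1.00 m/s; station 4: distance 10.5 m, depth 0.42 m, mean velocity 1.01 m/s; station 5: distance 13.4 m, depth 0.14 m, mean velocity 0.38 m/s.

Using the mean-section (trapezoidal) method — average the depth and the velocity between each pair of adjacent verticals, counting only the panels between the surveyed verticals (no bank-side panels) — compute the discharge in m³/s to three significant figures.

4.24 m³/s

Panel 1-2: Δb = 1.8 m, d̄ = (0.15+0.32)/2 = 0.235, v̄ = (0.51+0.87)/2 = 0.69 → q = 1.8×0.235×0.69 = 0.2919 m³/s
Panel 2-3: Δb = 5.6 m, d̄ = (0.32+0.56)/2 = 0.44, v̄ = (0.87+1.00)/2 = 0.935 → q = 5.6×0.44×0.935 = 2.304 m³/s
Panel 3-4: Δb = 2.2 m, d̄ = (0.56+0.42)/2 = 0.49, v̄ = (1.00+1.01)/2 = 1.005 → q = 2.2×0.49×1.005 = 1.083 m³/s
Panel 4-5: Δb = 2.9 m, d̄ = (0.42+0.14)/2 = 0.28, v̄ = (1.01+0.38)/2 = 0.695 → q = 2.9×0.28×0.695 = 0.5643 m³/s
Q = Σ q = 4.243 m³/s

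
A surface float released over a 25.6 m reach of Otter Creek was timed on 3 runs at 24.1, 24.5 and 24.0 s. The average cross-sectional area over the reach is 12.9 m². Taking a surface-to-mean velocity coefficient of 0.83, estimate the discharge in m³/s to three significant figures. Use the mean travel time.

t̄ = (24.1 + 24.5 + 24.0) / 3 = 24.2 s
v_surface = L / t̄ = 25.6 / 24.2 = 1.058 m/s
v_mean = 0.83 × 1.058 = 0.8780 m/s
Q = A × v_mean = 12.9 × 0.8780 = 11.33 m³/s

11.3 m³/s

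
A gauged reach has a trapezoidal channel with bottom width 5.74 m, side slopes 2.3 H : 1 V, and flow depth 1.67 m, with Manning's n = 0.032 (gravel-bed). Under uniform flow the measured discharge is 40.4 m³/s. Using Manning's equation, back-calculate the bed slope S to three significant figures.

A = (b + z·y)·y = (5.74 + 2.3×1.67)×1.67 = 16.00 m²
P = b + 2y√(1+z²) = 5.74 + 2×1.67×√(1+2.3²) = 14.12 m
R = A/P = 16.00/14.12 = 1.133 m
S = (Q·n / (1·A·R^(2/3)))² = (40.4×0.032 / (1×16.00×1.087))² = 0.005524

0.00552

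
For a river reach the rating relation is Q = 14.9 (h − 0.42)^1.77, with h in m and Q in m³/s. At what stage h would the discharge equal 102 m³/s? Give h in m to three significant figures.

3.38 m

h − h₀ = (Q/C)^(1/b) = (102/14.9)^(1/1.77) = 2.965 m
h = 0.42 + 2.965 = 3.385 m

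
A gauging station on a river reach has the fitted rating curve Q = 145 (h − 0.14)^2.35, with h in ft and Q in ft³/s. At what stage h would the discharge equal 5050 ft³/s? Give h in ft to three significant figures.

4.67 ft

h − h₀ = (Q/C)^(1/b) = (5050/145)^(1/2.35) = 4.530 ft
h = 0.14 + 4.530 = 4.670 ft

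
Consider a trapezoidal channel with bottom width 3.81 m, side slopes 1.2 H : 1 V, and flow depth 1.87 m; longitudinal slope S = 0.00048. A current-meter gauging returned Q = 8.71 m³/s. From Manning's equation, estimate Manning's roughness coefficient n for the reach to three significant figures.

A = (b + z·y)·y = (3.81 + 1.2×1.87)×1.87 = 11.32 m²
P = b + 2y√(1+z²) = 3.81 + 2×1.87×√(1+1.2²) = 9.652 m
R = A/P = 11.32/9.652 = 1.173 m
n = (1/Q)·A·R^(2/3)·S^(1/2) = (1/8.71) × 11.32 × 1.112 × 0.02191 = 0.03167

0.0317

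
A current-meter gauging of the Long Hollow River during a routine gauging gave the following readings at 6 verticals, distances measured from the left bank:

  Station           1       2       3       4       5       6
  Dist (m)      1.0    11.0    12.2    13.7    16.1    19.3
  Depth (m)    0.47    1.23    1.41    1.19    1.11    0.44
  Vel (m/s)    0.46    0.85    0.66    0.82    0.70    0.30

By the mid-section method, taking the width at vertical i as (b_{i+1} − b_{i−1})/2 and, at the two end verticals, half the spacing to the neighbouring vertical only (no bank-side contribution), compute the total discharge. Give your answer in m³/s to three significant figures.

w_1 = (11.0 − 1.0)/2 = 5 m; q_1 = 0.46 × 0.47 × 5 = 1.081 m³/s
w_2 = (12.2 − 1.0)/2 = 5.6 m; q_2 = 0.85 × 1.23 × 5.6 = 5.855 m³/s
w_3 = (13.7 − 11.0)/2 = 1.35 m; q_3 = 0.66 × 1.41 × 1.35 = 1.256 m³/s
w_4 = (16.1 − 12.2)/2 = 1.95 m; q_4 = 0.82 × 1.19 × 1.95 = 1.903 m³/s
w_5 = (19.3 − 13.7)/2 = 2.8 m; q_5 = 0.70 × 1.11 × 2.8 = 2.176 m³/s
w_6 = (19.3 − 16.1)/2 = 1.6 m; q_6 = 0.30 × 0.44 × 1.6 = 0.2112 m³/s
Q = Σ qᵢ = 12.48 m³/s

12.5 m³/s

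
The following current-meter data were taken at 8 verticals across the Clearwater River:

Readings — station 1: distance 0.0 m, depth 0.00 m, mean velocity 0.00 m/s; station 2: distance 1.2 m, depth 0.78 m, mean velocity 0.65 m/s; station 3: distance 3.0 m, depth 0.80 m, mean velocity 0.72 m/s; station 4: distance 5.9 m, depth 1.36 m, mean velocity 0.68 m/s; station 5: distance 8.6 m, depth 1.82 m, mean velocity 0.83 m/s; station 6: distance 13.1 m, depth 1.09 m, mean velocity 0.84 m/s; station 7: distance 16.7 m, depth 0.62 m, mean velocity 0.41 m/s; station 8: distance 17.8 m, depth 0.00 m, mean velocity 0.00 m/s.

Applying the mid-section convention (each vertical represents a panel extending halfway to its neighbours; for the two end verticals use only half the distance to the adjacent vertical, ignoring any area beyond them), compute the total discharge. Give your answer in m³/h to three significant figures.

52000 m³/h

w_2 = (3.0 − 0.0)/2 = 1.5 m; q_2 = 0.65 × 0.78 × 1.5 = 0.7605 m³/s
w_3 = (5.9 − 1.2)/2 = 2.35 m; q_3 = 0.72 × 0.80 × 2.35 = 1.354 m³/s
w_4 = (8.6 − 3.0)/2 = 2.8 m; q_4 = 0.68 × 1.36 × 2.8 = 2.589 m³/s
w_5 = (13.1 − 5.9)/2 = 3.6 m; q_5 = 0.83 × 1.82 × 3.6 = 5.438 m³/s
w_6 = (16.7 − 8.6)/2 = 4.05 m; q_6 = 0.84 × 1.09 × 4.05 = 3.708 m³/s
w_7 = (17.8 − 13.1)/2 = 2.35 m; q_7 = 0.41 × 0.62 × 2.35 = 0.5974 m³/s
Stations 1, 8 contribute zero (depth or velocity is 0).
Q = Σ qᵢ = 14.45 m³/s
= 14.45 × 3600 = 52010 m³/h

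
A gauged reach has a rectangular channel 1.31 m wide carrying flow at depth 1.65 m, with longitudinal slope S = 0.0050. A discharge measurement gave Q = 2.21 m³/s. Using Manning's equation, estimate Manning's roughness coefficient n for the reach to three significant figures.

A = b·y = 1.31 × 1.65 = 2.162 m²
P = b + 2y = 1.31 + 2×1.65 = 4.610 m
R = A/P = 2.162/4.610 = 0.4689 m
n = (1/Q)·A·R^(2/3)·S^(1/2) = (1/2.21) × 2.162 × 0.6035 × 0.07071 = 0.04174

0.0417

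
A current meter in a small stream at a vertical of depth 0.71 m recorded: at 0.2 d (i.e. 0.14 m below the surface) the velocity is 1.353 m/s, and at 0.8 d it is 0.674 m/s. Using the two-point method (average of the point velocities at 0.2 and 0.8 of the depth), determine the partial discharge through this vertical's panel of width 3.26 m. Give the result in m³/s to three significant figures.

2.35 m³/s

v̄ = (1.353 + 0.674) / 2 = 1.014 m/s
q = v̄ × d × w = 1.014 × 0.71 × 3.26 = 2.346 m³/s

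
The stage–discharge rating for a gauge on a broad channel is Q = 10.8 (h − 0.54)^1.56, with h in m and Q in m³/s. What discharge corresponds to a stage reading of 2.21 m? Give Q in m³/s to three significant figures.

Q = 10.8 × (2.21 − 0.54)^1.56 = 10.8 × 1.67^1.56 = 24.04 m³/s

24.0 m³/s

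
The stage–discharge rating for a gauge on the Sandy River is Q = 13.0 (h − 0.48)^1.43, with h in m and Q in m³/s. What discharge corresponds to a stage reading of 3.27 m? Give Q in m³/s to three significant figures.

Q = 13.0 × (3.27 − 0.48)^1.43 = 13.0 × 2.79^1.43 = 56.38 m³/s

56.4 m³/s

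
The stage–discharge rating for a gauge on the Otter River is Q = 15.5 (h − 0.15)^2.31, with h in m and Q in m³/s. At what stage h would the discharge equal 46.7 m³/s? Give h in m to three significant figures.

1.76 m

h − h₀ = (Q/C)^(1/b) = (46.7/15.5)^(1/2.31) = 1.612 m
h = 0.15 + 1.612 = 1.762 m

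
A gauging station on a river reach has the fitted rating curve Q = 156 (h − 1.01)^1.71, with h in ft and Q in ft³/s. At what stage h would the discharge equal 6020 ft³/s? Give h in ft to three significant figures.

9.48 ft

h − h₀ = (Q/C)^(1/b) = (6020/156)^(1/1.71) = 8.468 ft
h = 1.01 + 8.468 = 9.478 ft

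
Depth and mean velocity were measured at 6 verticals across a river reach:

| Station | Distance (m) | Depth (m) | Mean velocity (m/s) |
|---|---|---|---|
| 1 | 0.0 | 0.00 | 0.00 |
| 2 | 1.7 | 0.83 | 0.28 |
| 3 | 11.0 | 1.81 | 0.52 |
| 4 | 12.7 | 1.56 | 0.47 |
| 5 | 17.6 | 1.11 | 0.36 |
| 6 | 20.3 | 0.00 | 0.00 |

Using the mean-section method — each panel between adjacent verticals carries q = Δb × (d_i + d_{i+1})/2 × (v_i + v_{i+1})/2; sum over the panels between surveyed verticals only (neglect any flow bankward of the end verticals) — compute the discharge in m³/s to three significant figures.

Panel 1-2: Δb = 1.7 m, d̄ = (0.00+0.83)/2 = 0.415, v̄ = (0.00+0.28)/2 = 0.14 → q = 1.7×0.415×0.14 = 0.09877 m³/s
Panel 2-3: Δb = 9.3 m, d̄ = (0.83+1.81)/2 = 1.32, v̄ = (0.28+0.52)/2 = 0.4 → q = 9.3×1.32×0.4 = 4.910 m³/s
Panel 3-4: Δb = 1.7 m, d̄ = (1.81+1.56)/2 = 1.685, v̄ = (0.52+0.47)/2 = 0.495 → q = 1.7×1.685×0.495 = 1.418 m³/s
Panel 4-5: Δb = 4.9 m, d̄ = (1.56+1.11)/2 = 1.335, v̄ = (0.47+0.36)/2 = 0.415 → q = 4.9×1.335×0.415 = 2.715 m³/s
Panel 5-6: Δb = 2.7 m, d̄ = (1.11+0.00)/2 = 0.555, v̄ = (0.36+0.00)/2 = 0.18 → q = 2.7×0.555×0.18 = 0.2697 m³/s
Q = Σ q = 9.412 m³/s

9.41 m³/s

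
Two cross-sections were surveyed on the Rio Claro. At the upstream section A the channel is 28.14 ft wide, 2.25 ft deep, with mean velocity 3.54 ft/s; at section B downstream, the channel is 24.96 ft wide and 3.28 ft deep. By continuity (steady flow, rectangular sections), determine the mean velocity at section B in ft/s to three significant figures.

2.74 ft/s

Q = A₁V₁ = (28.14×2.25) × 3.54 = 224.1 ft³/s
A₂ = 24.96 × 3.28 = 81.87 ft²
V₂ = Q/A₂ = 224.1/81.87 = 2.738 ft/s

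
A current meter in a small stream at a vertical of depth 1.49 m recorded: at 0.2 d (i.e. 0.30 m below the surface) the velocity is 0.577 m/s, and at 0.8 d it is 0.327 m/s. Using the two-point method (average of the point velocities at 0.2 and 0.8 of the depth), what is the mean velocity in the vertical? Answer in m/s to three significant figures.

0.452 m/s

v̄ = (0.577 + 0.327) / 2 = 0.4520 m/s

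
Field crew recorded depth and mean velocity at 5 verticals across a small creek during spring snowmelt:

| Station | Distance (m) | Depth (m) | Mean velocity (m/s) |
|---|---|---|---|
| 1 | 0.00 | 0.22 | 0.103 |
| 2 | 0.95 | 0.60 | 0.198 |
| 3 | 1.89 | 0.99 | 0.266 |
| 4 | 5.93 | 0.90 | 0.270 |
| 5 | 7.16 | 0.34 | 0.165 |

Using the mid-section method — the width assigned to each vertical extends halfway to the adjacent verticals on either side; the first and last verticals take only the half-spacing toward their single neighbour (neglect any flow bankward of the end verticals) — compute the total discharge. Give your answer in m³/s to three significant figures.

1.45 m³/s

w_1 = (0.95 − 0.00)/2 = 0.475 m; q_1 = 0.103 × 0.22 × 0.475 = 0.01076 m³/s
w_2 = (1.89 − 0.00)/2 = 0.945 m; q_2 = 0.198 × 0.60 × 0.945 = 0.1123 m³/s
w_3 = (5.93 − 0.95)/2 = 2.49 m; q_3 = 0.266 × 0.99 × 2.49 = 0.6557 m³/s
w_4 = (7.16 − 1.89)/2 = 2.635 m; q_4 = 0.270 × 0.90 × 2.635 = 0.6403 m³/s
w_5 = (7.16 − 5.93)/2 = 0.615 m; q_5 = 0.165 × 0.34 × 0.615 = 0.03450 m³/s
Q = Σ qᵢ = 1.454 m³/s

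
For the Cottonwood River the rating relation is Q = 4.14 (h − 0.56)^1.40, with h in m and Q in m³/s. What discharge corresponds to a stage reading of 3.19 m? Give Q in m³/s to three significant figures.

16.0 m³/s

Q = 4.14 × (3.19 − 0.56)^1.40 = 4.14 × 2.63^1.40 = 16.03 m³/s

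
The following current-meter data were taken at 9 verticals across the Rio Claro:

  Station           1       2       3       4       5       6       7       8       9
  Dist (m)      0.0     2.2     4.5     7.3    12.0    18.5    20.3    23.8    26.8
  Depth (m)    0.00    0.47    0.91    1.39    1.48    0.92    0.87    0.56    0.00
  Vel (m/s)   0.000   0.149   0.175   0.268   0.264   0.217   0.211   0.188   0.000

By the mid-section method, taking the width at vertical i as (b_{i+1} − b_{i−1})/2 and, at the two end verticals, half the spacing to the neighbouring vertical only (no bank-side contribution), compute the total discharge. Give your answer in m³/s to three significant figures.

5.81 m³/s

w_2 = (4.5 − 0.0)/2 = 2.25 m; q_2 = 0.149 × 0.47 × 2.25 = 0.1576 m³/s
w_3 = (7.3 − 2.2)/2 = 2.55 m; q_3 = 0.175 × 0.91 × 2.55 = 0.4061 m³/s
w_4 = (12.0 − 4.5)/2 = 3.75 m; q_4 = 0.268 × 1.39 × 3.75 = 1.397 m³/s
w_5 = (18.5 − 7.3)/2 = 5.6 m; q_5 = 0.264 × 1.48 × 5.6 = 2.188 m³/s
w_6 = (20.3 − 12.0)/2 = 4.15 m; q_6 = 0.217 × 0.92 × 4.15 = 0.8285 m³/s
w_7 = (23.8 − 18.5)/2 = 2.65 m; q_7 = 0.211 × 0.87 × 2.65 = 0.4865 m³/s
w_8 = (26.8 − 20.3)/2 = 3.25 m; q_8 = 0.188 × 0.56 × 3.25 = 0.3422 m³/s
Stations 1, 9 contribute zero (depth or velocity is 0).
Q = Σ qᵢ = 5.806 m³/s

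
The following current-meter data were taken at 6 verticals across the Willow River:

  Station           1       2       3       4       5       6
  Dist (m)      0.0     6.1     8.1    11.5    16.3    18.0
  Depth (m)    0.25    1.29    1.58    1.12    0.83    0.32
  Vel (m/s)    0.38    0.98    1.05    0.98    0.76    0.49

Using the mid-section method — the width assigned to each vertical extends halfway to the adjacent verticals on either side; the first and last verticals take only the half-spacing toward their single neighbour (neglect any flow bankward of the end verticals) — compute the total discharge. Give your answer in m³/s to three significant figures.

w_1 = (6.1 − 0.0)/2 = 3.05 m; q_1 = 0.38 × 0.25 × 3.05 = 0.2898 m³/s
w_2 = (8.1 − 0.0)/2 = 4.05 m; q_2 = 0.98 × 1.29 × 4.05 = 5.120 m³/s
w_3 = (11.5 − 6.1)/2 = 2.7 m; q_3 = 1.05 × 1.58 × 2.7 = 4.479 m³/s
w_4 = (16.3 − 8.1)/2 = 4.1 m; q_4 = 0.98 × 1.12 × 4.1 = 4.500 m³/s
w_5 = (18.0 − 11.5)/2 = 3.25 m; q_5 = 0.76 × 0.83 × 3.25 = 2.050 m³/s
w_6 = (18.0 − 16.3)/2 = 0.85 m; q_6 = 0.49 × 0.32 × 0.85 = 0.1333 m³/s
Q = Σ qᵢ = 16.57 m³/s

16.6 m³/s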